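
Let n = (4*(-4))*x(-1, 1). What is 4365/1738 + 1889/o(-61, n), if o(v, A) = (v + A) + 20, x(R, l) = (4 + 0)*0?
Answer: -3104117/71258 ≈ -43.562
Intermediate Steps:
x(R, l) = 0 (x(R, l) = 4*0 = 0)
n = 0 (n = (4*(-4))*0 = -16*0 = 0)
o(v, A) = 20 + A + v (o(v, A) = (A + v) + 20 = 20 + A + v)
4365/1738 + 1889/o(-61, n) = 4365/1738 + 1889/(20 + 0 - 61) = 4365*(1/1738) + 1889/(-41) = 4365/1738 + 1889*(-1/41) = 4365/1738 - 1889/41 = -3104117/71258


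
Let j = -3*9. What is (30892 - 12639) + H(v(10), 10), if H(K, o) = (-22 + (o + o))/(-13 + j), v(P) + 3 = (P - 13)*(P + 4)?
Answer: 365061/20 ≈ 18253.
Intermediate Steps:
j = -27
v(P) = -3 + (-13 + P)*(4 + P) (v(P) = -3 + (P - 13)*(P + 4) = -3 + (-13 + P)*(4 + P))
H(K, o) = 11/20 - o/20 (H(K, o) = (-22 + (o + o))/(-13 - 27) = (-22 + 2*o)/(-40) = (-22 + 2*o)*(-1/40) = 11/20 - o/20)
(30892 - 12639) + H(v(10), 10) = (30892 - 12639) + (11/20 - 1/20*10) = 18253 + (11/20 - ½) = 18253 + 1/20 = 365061/20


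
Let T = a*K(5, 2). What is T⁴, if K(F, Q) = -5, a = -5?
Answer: 390625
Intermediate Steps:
T = 25 (T = -5*(-5) = 25)
T⁴ = 25⁴ = 390625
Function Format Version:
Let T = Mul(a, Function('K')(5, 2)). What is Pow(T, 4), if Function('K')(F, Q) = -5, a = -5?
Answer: 390625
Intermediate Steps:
T = 25 (T = Mul(-5, -5) = 25)
Pow(T, 4) = Pow(25, 4) = 390625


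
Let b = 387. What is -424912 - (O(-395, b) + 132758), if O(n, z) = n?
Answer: -557275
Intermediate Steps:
-424912 - (O(-395, b) + 132758) = -424912 - (-395 + 132758) = -424912 - 1*132363 = -424912 - 132363 = -557275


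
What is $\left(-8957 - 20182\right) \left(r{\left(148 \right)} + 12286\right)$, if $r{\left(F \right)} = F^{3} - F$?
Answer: $-94816266270$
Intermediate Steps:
$\left(-8957 - 20182\right) \left(r{\left(148 \right)} + 12286\right) = \left(-8957 - 20182\right) \left(\left(148^{3} - 148\right) + 12286\right) = - 29139 \left(\left(3241792 - 148\right) + 12286\right) = - 29139 \left(3241644 + 12286\right) = \left(-29139\right) 3253930 = -94816266270$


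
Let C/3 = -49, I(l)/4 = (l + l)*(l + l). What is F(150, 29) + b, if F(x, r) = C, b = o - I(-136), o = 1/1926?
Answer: -570255857/1926 ≈ -2.9608e+5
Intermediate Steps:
o = 1/1926 ≈ 0.00051921
I(l) = 16*l² (I(l) = 4*((l + l)*(l + l)) = 4*((2*l)*(2*l)) = 4*(4*l²) = 16*l²)
C = -147 (C = 3*(-49) = -147)
b = -569972735/1926 (b = 1/1926 - 16*(-136)² = 1/1926 - 16*18496 = 1/1926 - 1*295936 = 1/1926 - 295936 = -569972735/1926 ≈ -2.9594e+5)
F(x, r) = -147
F(150, 29) + b = -147 - 569972735/1926 = -570255857/1926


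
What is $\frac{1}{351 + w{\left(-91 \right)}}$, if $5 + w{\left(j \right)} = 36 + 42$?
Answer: $\frac{1}{424} \approx 0.0023585$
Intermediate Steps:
$w{\left(j \right)} = 73$ ($w{\left(j \right)} = -5 + \left(36 + 42\right) = -5 + 78 = 73$)
$\frac{1}{351 + w{\left(-91 \right)}} = \frac{1}{351 + 73} = \frac{1}{424}$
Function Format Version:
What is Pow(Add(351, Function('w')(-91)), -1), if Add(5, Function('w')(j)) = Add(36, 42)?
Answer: Rational(1, 424) ≈ 0.0023585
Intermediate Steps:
Function('w')(j) = 73 (Function('w')(j) = Add(-5, Add(36, 42)) = Add(-5, 78) = 73)
Pow(Add(351, Function('w')(-91)), -1) = Pow(Add(351, 73), -1) = Pow(424, -1) = Rational(1, 424)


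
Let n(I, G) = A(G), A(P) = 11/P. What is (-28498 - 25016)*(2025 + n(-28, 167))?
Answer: -18097685604/167 ≈ -1.0837e+8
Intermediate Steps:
n(I, G) = 11/G
(-28498 - 25016)*(2025 + n(-28, 167)) = (-28498 - 25016)*(2025 + 11/167) = -53514*(2025 + 11*(1/167)) = -53514*(2025 + 11/167) = -53514*338186/167 = -18097685604/167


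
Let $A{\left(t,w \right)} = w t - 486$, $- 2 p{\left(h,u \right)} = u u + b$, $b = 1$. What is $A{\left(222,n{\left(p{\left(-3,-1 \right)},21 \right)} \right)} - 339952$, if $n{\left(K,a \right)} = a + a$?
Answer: $-331114$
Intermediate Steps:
$p{\left(h,u \right)} = - \frac{1}{2} - \frac{u^{2}}{2}$ ($p{\left(h,u \right)} = - \frac{u u + 1}{2} = - \frac{u^{2} + 1}{2} = - \frac{1 + u^{2}}{2} = - \frac{1}{2} - \frac{u^{2}}{2}$)
$n{\left(K,a \right)} = 2 a$
$A{\left(t,w \right)} = -486 + t w$ ($A{\left(t,w \right)} = t w - 486 = -486 + t w$)
$A{\left(222,n{\left(p{\left(-3,-1 \right)},21 \right)} \right)} - 339952 = \left(-486 + 222 \cdot 2 \cdot 21\right) - 339952 = \left(-486 + 222 \cdot 42\right) - 339952 = \left(-486 + 9324\right) - 339952 = 8838 - 339952 = -331114$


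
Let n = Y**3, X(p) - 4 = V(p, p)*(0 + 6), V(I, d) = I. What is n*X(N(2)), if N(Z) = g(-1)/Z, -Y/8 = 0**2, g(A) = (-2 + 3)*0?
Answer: 0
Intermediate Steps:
g(A) = 0 (g(A) = 1*0 = 0)
Y = 0 (Y = -8*0**2 = -8*0 = 0)
N(Z) = 0 (N(Z) = 0/Z = 0)
X(p) = 4 + 6*p (X(p) = 4 + p*(0 + 6) = 4 + p*6 = 4 + 6*p)
n = 0 (n = 0**3 = 0)
n*X(N(2)) = 0*(4 + 6*0) = 0*(4 + 0) = 0*4 = 0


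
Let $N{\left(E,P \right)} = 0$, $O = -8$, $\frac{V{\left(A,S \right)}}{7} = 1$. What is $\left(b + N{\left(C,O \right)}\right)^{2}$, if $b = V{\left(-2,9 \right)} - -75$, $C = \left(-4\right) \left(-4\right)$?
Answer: $6724$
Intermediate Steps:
$V{\left(A,S \right)} = 7$ ($V{\left(A,S \right)} = 7 \cdot 1 = 7$)
$C = 16$
$b = 82$ ($b = 7 - -75 = 7 + 75 = 82$)
$\left(b + N{\left(C,O \right)}\right)^{2} = \left(82 + 0\right)^{2} = 82^{2} = 6724$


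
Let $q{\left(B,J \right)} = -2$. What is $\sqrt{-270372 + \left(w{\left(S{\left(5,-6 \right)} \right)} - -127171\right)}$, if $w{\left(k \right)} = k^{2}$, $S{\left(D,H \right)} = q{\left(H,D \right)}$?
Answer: $i \sqrt{143197} \approx 378.41 i$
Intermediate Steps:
$S{\left(D,H \right)} = -2$
$\sqrt{-270372 + \left(w{\left(S{\left(5,-6 \right)} \right)} - -127171\right)} = \sqrt{-270372 + \left(\left(-2\right)^{2} - -127171\right)} = \sqrt{-270372 + \left(4 + 127171\right)} = \sqrt{-270372 + 127175} = \sqrt{-143197} = i \sqrt{143197}$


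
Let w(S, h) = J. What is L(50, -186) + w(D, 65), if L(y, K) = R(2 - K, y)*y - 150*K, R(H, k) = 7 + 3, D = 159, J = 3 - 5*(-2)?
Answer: 28413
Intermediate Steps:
J = 13 (J = 3 + 10 = 13)
R(H, k) = 10
w(S, h) = 13
L(y, K) = -150*K + 10*y (L(y, K) = 10*y - 150*K = -150*K + 10*y)
L(50, -186) + w(D, 65) = (-150*(-186) + 10*50) + 13 = (27900 + 500) + 13 = 28400 + 13 = 28413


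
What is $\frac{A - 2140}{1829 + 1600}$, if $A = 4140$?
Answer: $\frac{2000}{3429} \approx 0.58326$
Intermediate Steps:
$\frac{A - 2140}{1829 + 1600} = \frac{4140 - 2140}{1829 + 1600} = \frac{2000}{3429}$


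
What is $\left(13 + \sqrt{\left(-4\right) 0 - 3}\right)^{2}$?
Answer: $\left(13 + i \sqrt{3}\right)^{2} \approx 166.0 + 45.033 i$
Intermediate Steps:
$\left(13 + \sqrt{\left(-4\right) 0 - 3}\right)^{2} = \left(13 + \sqrt{0 - 3}\right)^{2} = \left(13 + \sqrt{-3}\right)^{2} = \left(13 + i \sqrt{3}\right)^{2}$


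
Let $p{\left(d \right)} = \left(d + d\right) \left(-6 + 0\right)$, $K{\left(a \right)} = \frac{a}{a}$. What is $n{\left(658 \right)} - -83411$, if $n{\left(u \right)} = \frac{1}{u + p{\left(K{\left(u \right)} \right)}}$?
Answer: $\frac{53883507}{646} \approx 83411.0$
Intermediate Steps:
$K{\left(a \right)} = 1$
$p{\left(d \right)} = - 12 d$ ($p{\left(d \right)} = 2 d \left(-6\right) = - 12 d$)
$n{\left(u \right)} = \frac{1}{-12 + u}$ ($n{\left(u \right)} = \frac{1}{u - 12} = \frac{1}{-12 + u}$)
$n{\left(658 \right)} - -83411 = \frac{1}{-12 + 658} - -83411 = \frac{1}{646} + 83411 = \frac{53883507}{646}$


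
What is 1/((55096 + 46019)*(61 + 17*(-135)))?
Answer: -1/225890910 ≈ -4.4269e-9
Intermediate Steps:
1/((55096 + 46019)*(61 + 17*(-135))) = 1/(101115*(61 - 2295)) = (1/101115)/(-2234) = (1/101115)*(-1/2234) = -1/225890910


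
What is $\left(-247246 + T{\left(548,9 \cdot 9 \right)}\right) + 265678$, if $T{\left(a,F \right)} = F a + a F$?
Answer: $107208$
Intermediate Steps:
$T{\left(a,F \right)} = 2 F a$ ($T{\left(a,F \right)} = F a + F a = 2 F a$)
$\left(-247246 + T{\left(548,9 \cdot 9 \right)}\right) + 265678 = \left(-247246 + 2 \cdot 9 \cdot 9 \cdot 548\right) + 265678 = \left(-247246 + 2 \cdot 81 \cdot 548\right) + 265678 = \left(-247246 + 88776\right) + 265678 = -158470 + 265678 = 107208$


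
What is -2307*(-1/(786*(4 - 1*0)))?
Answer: 769/1048 ≈ 0.73378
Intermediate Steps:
-2307*(-1/(786*(4 - 1*0))) = -2307*(-1/(786*(4 + 0))) = -2307/(4*(-786)) = -2307/(-3144) = -2307*(-1/3144) = 769/1048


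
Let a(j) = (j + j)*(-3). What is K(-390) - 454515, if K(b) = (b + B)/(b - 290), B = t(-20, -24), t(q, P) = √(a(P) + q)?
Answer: -30906981/68 - √31/340 ≈ -4.5451e+5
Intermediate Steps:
a(j) = -6*j (a(j) = (2*j)*(-3) = -6*j)
t(q, P) = √(q - 6*P) (t(q, P) = √(-6*P + q) = √(q - 6*P))
B = 2*√31 (B = √(-20 - 6*(-24)) = √(-20 + 144) = √124 = 2*√31 ≈ 11.136)
K(b) = (b + 2*√31)/(-290 + b) (K(b) = (b + 2*√31)/(b - 290) = (b + 2*√31)/(-290 + b))
K(-390) - 454515 = (-390 + 2*√31)/(-290 - 390) - 454515 = (-390 + 2*√31)/(-680) - 454515 = -(-390 + 2*√31)/680 - 454515 = (39/68 - √31/340) - 454515 = -30906981/68 - √31/340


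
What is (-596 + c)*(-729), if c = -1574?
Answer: 1581930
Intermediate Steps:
(-596 + c)*(-729) = (-596 - 1574)*(-729) = -2170*(-729) = 1581930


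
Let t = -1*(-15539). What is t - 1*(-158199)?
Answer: 173738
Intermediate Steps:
t = 15539
t - 1*(-158199) = 15539 - 1*(-158199) = 15539 + 158199 = 173738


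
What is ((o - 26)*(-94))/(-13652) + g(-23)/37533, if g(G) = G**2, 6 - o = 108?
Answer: -111093787/128100129 ≈ -0.86724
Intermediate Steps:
o = -102 (o = 6 - 1*108 = 6 - 108 = -102)
((o - 26)*(-94))/(-13652) + g(-23)/37533 = ((-102 - 26)*(-94))/(-13652) + (-23)**2/37533 = -128*(-94)*(-1/13652) + 529*(1/37533) = 12032*(-1/13652) + 529/37533 = -3008/3413 + 529/37533 = -111093787/128100129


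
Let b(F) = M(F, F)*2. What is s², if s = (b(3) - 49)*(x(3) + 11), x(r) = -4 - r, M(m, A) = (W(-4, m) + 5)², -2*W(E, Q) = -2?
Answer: 8464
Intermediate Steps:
W(E, Q) = 1 (W(E, Q) = -½*(-2) = 1)
M(m, A) = 36 (M(m, A) = (1 + 5)² = 6² = 36)
b(F) = 72 (b(F) = 36*2 = 72)
s = 92 (s = (72 - 49)*((-4 - 1*3) + 11) = 23*((-4 - 3) + 11) = 23*(-7 + 11) = 23*4 = 92)
s² = 92² = 8464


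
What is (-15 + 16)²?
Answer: 1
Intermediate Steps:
(-15 + 16)² = 1² = 1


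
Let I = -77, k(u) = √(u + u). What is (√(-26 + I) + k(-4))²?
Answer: -111 - 4*√206 ≈ -168.41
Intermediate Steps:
k(u) = √2*√u (k(u) = √(2*u) = √2*√u)
(√(-26 + I) + k(-4))² = (√(-26 - 77) + √2*√(-4))² = (√(-103) + √2*(2*I))² = (I*√103 + 2*I*√2)²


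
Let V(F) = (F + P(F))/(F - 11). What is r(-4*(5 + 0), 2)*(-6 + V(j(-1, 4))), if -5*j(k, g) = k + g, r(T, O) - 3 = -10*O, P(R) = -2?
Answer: 5695/58 ≈ 98.190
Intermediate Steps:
r(T, O) = 3 - 10*O
j(k, g) = -g/5 - k/5 (j(k, g) = -(k + g)/5 = -(g + k)/5 = -g/5 - k/5)
V(F) = (-2 + F)/(-11 + F) (V(F) = (F - 2)/(F - 11) = (-2 + F)/(-11 + F))
r(-4*(5 + 0), 2)*(-6 + V(j(-1, 4))) = (3 - 10*2)*(-6 + (-2 + (-⅕*4 - ⅕*(-1)))/(-11 + (-⅕*4 - ⅕*(-1)))) = (3 - 20)*(-6 + (-2 + (-⅘ + ⅕))/(-11 + (-⅘ + ⅕))) = -17*(-6 + (-2 - ⅗)/(-11 - ⅗)) = -17*(-6 - 13/5/(-58/5)) = -17*(-6 - 5/58*(-13/5)) = -17*(-6 + 13/58) = -17*(-335/58) = 5695/58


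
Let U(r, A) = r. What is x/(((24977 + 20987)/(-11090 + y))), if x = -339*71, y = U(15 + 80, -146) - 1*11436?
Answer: 539891739/45964 ≈ 11746.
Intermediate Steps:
y = -11341 (y = (15 + 80) - 1*11436 = 95 - 11436 = -11341)
x = -24069
x/(((24977 + 20987)/(-11090 + y))) = -24069*(-11090 - 11341)/(24977 + 20987) = -24069/(45964/(-22431)) = -24069/(45964*(-1/22431)) = -24069/(-45964/22431) = -24069*(-22431/45964) = 539891739/45964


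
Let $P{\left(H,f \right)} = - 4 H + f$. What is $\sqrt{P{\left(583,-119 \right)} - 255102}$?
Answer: $3 i \sqrt{28617} \approx 507.5 i$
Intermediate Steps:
$P{\left(H,f \right)} = f - 4 H$
$\sqrt{P{\left(583,-119 \right)} - 255102} = \sqrt{\left(-119 - 2332\right) - 255102} = \sqrt{-2451 - 255102} = \sqrt{-257553} = 3 i \sqrt{28617}$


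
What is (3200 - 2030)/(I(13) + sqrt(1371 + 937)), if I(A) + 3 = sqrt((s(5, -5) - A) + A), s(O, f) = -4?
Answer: 1170/(-3 + 2*I + 2*sqrt(577)) ≈ 25.925 - 1.1511*I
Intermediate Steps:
I(A) = -3 + 2*I (I(A) = -3 + sqrt((-4 - A) + A) = -3 + sqrt(-4) = -3 + 2*I)
(3200 - 2030)/(I(13) + sqrt(1371 + 937)) = (3200 - 2030)/((-3 + 2*I) + sqrt(1371 + 937)) = 1170/((-3 + 2*I) + sqrt(2308)) = 1170/((-3 + 2*I) + 2*sqrt(577)) = 1170/(-3 + 2*I + 2*sqrt(577))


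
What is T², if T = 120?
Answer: 14400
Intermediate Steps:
T² = 120² = 14400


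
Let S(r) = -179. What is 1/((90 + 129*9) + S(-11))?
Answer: 1/1072 ≈ 0.00093284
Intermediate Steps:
1/((90 + 129*9) + S(-11)) = 1/((90 + 129*9) - 179) = 1/((90 + 1161) - 179) = 1/(1251 - 179) = 1/1072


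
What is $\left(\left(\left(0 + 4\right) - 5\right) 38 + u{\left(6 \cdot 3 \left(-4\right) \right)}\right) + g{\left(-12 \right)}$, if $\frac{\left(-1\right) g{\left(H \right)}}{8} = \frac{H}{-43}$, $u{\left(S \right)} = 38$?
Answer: $- \frac{96}{43} \approx -2.2326$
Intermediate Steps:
$g{\left(H \right)} = \frac{8 H}{43}$ ($g{\left(H \right)} = - 8 \frac{H}{-43} = - 8 H \left(- \frac{1}{43}\right) = - 8 \left(- \frac{H}{43}\right) = \frac{8 H}{43}$)
$\left(\left(\left(0 + 4\right) - 5\right) 38 + u{\left(6 \cdot 3 \left(-4\right) \right)}\right) + g{\left(-12 \right)} = \left(\left(\left(0 + 4\right) - 5\right) 38 + 38\right) + \frac{8}{43} \left(-12\right) = \left(\left(4 - 5\right) 38 + 38\right) - \frac{96}{43} = \left(\left(-1\right) 38 + 38\right) - \frac{96}{43} = \left(-38 + 38\right) - \frac{96}{43} = 0 - \frac{96}{43} = - \frac{96}{43}$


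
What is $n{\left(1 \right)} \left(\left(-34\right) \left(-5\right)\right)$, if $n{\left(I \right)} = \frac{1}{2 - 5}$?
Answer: $- \frac{170}{3} \approx -56.667$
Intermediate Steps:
$n{\left(I \right)} = - \frac{1}{3}$ ($n{\left(I \right)} = \frac{1}{-3} = - \frac{1}{3}$)
$n{\left(1 \right)} \left(\left(-34\right) \left(-5\right)\right) = - \frac{\left(-34\right) \left(-5\right)}{3} = \left(- \frac{1}{3}\right) 170 = - \frac{170}{3}$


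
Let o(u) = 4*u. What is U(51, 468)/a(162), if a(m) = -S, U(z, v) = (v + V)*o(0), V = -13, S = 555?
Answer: 0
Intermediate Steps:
U(z, v) = 0 (U(z, v) = (v - 13)*(4*0) = (-13 + v)*0 = 0)
a(m) = -555 (a(m) = -1*555 = -555)
U(51, 468)/a(162) = 0/(-555) = 0*(-1/555) = 0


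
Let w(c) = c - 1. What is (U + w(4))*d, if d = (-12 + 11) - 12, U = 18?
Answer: -273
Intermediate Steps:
w(c) = -1 + c
d = -13 (d = -1 - 12 = -13)
(U + w(4))*d = (18 + (-1 + 4))*(-13) = (18 + 3)*(-13) = 21*(-13) = -273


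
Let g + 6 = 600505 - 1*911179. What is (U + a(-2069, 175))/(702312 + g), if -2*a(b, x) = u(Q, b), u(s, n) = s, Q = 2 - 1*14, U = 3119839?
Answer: 3119845/391632 ≈ 7.9663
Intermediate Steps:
Q = -12 (Q = 2 - 14 = -12)
a(b, x) = 6 (a(b, x) = -½*(-12) = 6)
g = -310680 (g = -6 + (600505 - 1*911179) = -6 + (600505 - 911179) = -6 - 310674 = -310680)
(U + a(-2069, 175))/(702312 + g) = (3119839 + 6)/(702312 - 310680) = 3119845/391632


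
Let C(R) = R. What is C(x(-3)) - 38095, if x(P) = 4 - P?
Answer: -38088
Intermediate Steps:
C(x(-3)) - 38095 = (4 - 1*(-3)) - 38095 = (4 + 3) - 38095 = 7 - 38095 = -38088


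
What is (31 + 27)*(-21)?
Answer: -1218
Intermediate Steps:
(31 + 27)*(-21) = 58*(-21) = -1218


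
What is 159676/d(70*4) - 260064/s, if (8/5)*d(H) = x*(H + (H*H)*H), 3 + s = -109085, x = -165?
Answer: 238929778333/100225878375 ≈ 2.3839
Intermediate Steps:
s = -109088 (s = -3 - 109085 = -109088)
d(H) = -825*H/8 - 825*H³/8 (d(H) = 5*(-165*(H + (H*H)*H))/8 = 5*(-165*(H + H²*H))/8 = 5*(-165*(H + H³))/8 = 5*(-165*H - 165*H³)/8 = -825*H/8 - 825*H³/8)
159676/d(70*4) - 260064/s = 159676/((-825*70*4*(1 + (70*4)²)/8)) - 260064/(-109088) = 159676/((-825/8*280*(1 + 280²))) - 260064*(-1/109088) = 159676/((-825/8*280*(1 + 78400))) + 1161/487 = 159676/((-825/8*280*78401)) + 1161/487 = 159676/(-2263828875) + 1161/487 = 159676*(-1/2263828875) + 1161/487 = -14516/205802625 + 1161/487 = 238929778333/100225878375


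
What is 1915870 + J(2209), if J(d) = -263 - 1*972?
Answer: 1914635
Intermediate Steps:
J(d) = -1235 (J(d) = -263 - 972 = -1235)
1915870 + J(2209) = 1915870 - 1235 = 1914635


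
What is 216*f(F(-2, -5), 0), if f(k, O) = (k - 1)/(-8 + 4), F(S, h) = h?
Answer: 324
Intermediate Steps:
f(k, O) = ¼ - k/4 (f(k, O) = (-1 + k)/(-4) = (-1 + k)*(-¼) = ¼ - k/4)
216*f(F(-2, -5), 0) = 216*(¼ - ¼*(-5)) = 216*(¼ + 5/4) = 216*(3/2) = 324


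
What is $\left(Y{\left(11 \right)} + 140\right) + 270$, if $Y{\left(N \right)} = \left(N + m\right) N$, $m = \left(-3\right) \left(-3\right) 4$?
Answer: $927$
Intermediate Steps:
$m = 36$ ($m = 9 \cdot 4 = 36$)
$Y{\left(N \right)} = N \left(36 + N\right)$ ($Y{\left(N \right)} = \left(N + 36\right) N = \left(36 + N\right) N = N \left(36 + N\right)$)
$\left(Y{\left(11 \right)} + 140\right) + 270 = \left(11 \left(36 + 11\right) + 140\right) + 270 = \left(11 \cdot 47 + 140\right) + 270 = \left(517 + 140\right) + 270 = 657 + 270 = 927$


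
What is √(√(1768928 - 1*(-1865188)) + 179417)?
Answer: √(179417 + 2*√908529) ≈ 425.82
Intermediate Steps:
√(√(1768928 - 1*(-1865188)) + 179417) = √(√(1768928 + 1865188) + 179417) = √(√3634116 + 179417) = √(2*√908529 + 179417) = √(179417 + 2*√908529)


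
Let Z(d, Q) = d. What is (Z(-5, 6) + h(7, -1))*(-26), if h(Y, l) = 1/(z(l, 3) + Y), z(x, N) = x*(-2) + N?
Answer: 767/6 ≈ 127.83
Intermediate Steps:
z(x, N) = N - 2*x (z(x, N) = -2*x + N = N - 2*x)
h(Y, l) = 1/(3 + Y - 2*l) (h(Y, l) = 1/((3 - 2*l) + Y) = 1/(3 + Y - 2*l))
(Z(-5, 6) + h(7, -1))*(-26) = (-5 + 1/(3 + 7 - 2*(-1)))*(-26) = (-5 + 1/(3 + 7 + 2))*(-26) = (-5 + 1/12)*(-26) = -59/12*(-26) = 767/6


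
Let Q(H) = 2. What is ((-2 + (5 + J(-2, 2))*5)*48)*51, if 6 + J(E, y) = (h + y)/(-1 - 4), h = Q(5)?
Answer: -26928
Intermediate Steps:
h = 2
J(E, y) = -32/5 - y/5 (J(E, y) = -6 + (2 + y)/(-1 - 4) = -6 + (2 + y)/(-5) = -6 + (2 + y)*(-⅕) = -6 + (-⅖ - y/5) = -32/5 - y/5)
((-2 + (5 + J(-2, 2))*5)*48)*51 = ((-2 + (5 + (-32/5 - ⅕*2))*5)*48)*51 = ((-2 + (5 + (-32/5 - ⅖))*5)*48)*51 = ((-2 + (5 - 34/5)*5)*48)*51 = ((-2 - 9/5*5)*48)*51 = ((-2 - 9)*48)*51 = -11*48*51 = -528*51 = -26928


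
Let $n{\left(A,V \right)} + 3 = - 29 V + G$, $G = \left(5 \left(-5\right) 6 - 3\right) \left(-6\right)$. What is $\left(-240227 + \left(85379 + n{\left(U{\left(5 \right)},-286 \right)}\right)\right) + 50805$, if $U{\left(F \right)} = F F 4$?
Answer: $-94834$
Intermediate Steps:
$G = 918$ ($G = \left(\left(-25\right) 6 - 3\right) \left(-6\right) = \left(-150 - 3\right) \left(-6\right) = \left(-153\right) \left(-6\right) = 918$)
$U{\left(F \right)} = 4 F^{2}$ ($U{\left(F \right)} = F^{2} \cdot 4 = 4 F^{2}$)
$n{\left(A,V \right)} = 915 - 29 V$ ($n{\left(A,V \right)} = -3 - \left(-918 + 29 V\right) = 915 - 29 V$)
$\left(-240227 + \left(85379 + n{\left(U{\left(5 \right)},-286 \right)}\right)\right) + 50805 = \left(-240227 + \left(85379 + \left(915 - -8294\right)\right)\right) + 50805 = \left(-240227 + \left(85379 + \left(915 + 8294\right)\right)\right) + 50805 = \left(-240227 + \left(85379 + 9209\right)\right) + 50805 = \left(-240227 + 94588\right) + 50805 = -145639 + 50805 = -94834$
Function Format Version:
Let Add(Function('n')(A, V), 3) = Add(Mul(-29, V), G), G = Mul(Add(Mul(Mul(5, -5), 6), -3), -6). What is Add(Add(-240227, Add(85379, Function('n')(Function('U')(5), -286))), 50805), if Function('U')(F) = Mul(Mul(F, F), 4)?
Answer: -94834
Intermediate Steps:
G = 918 (G = Mul(Add(Mul(-25, 6), -3), -6) = Mul(Add(-150, -3), -6) = Mul(-153, -6) = 918)
Function('U')(F) = Mul(4, Pow(F, 2)) (Function('U')(F) = Mul(Pow(F, 2), 4) = Mul(4, Pow(F, 2)))
Function('n')(A, V) = Add(915, Mul(-29, V)) (Function('n')(A, V) = Add(-3, Add(Mul(-29, V), 918)) = Add(-3, Add(918, Mul(-29, V))) = Add(915, Mul(-29, V)))
Add(Add(-240227, Add(85379, Function('n')(Function('U')(5), -286))), 50805) = Add(Add(-240227, Add(85379, Add(915, Mul(-29, -286)))), 50805) = Add(Add(-240227, Add(85379, Add(915, 8294))), 50805) = Add(Add(-240227, Add(85379, 9209)), 50805) = Add(Add(-240227, 94588), 50805) = Add(-145639, 50805) = -94834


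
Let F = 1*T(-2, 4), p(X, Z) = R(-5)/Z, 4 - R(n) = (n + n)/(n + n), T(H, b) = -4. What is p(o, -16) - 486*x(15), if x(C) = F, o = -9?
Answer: 31101/16 ≈ 1943.8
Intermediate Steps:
R(n) = 3 (R(n) = 4 - (n + n)/(n + n) = 4 - 2*n/(2*n) = 4 - 2*n*1/(2*n) = 4 - 1*1 = 4 - 1 = 3)
p(X, Z) = 3/Z
F = -4 (F = 1*(-4) = -4)
x(C) = -4
p(o, -16) - 486*x(15) = 3/(-16) - 486*(-4) = 3*(-1/16) + 1944 = -3/16 + 1944 = 31101/16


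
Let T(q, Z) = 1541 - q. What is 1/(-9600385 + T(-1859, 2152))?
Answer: -1/9596985 ≈ -1.0420e-7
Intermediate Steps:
1/(-9600385 + T(-1859, 2152)) = 1/(-9600385 + (1541 - 1*(-1859))) = 1/(-9600385 + (1541 + 1859)) = 1/(-9600385 + 3400) = 1/(-9596985) = -1/9596985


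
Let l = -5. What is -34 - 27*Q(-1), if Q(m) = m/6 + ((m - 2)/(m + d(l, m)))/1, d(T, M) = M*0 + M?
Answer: -70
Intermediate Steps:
d(T, M) = M (d(T, M) = 0 + M = M)
Q(m) = m/6 + (-2 + m)/(2*m) (Q(m) = m/6 + ((m - 2)/(m + m))/1 = m*(⅙) + ((-2 + m)/((2*m)))*1 = m/6 + ((-2 + m)*(1/(2*m)))*1 = m/6 + ((-2 + m)/(2*m))*1 = m/6 + (-2 + m)/(2*m))
-34 - 27*Q(-1) = -34 - 27*(½ - 1/(-1) + (⅙)*(-1)) = -34 - 27*(½ - 1*(-1) - ⅙) = -34 - 27*(½ + 1 - ⅙) = -34 - 27*4/3 = -34 - 36 = -70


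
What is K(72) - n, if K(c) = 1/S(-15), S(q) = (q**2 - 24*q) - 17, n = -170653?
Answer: 96930905/568 ≈ 1.7065e+5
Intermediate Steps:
S(q) = -17 + q**2 - 24*q
K(c) = 1/568 (K(c) = 1/(-17 + (-15)**2 - 24*(-15)) = 1/(-17 + 225 + 360) = 1/568)
K(72) - n = 1/568 - 1*(-170653) = 1/568 + 170653 = 96930905/568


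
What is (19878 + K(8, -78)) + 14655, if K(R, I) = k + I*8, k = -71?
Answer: 33838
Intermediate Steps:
K(R, I) = -71 + 8*I (K(R, I) = -71 + I*8 = -71 + 8*I)
(19878 + K(8, -78)) + 14655 = (19878 + (-71 + 8*(-78))) + 14655 = (19878 + (-71 - 624)) + 14655 = (19878 - 695) + 14655 = 19183 + 14655 = 33838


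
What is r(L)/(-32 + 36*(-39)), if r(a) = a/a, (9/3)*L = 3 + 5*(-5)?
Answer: -1/1436 ≈ -0.00069638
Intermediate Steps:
L = -22/3 (L = (3 + 5*(-5))/3 = (3 - 25)/3 = (⅓)*(-22) = -22/3 ≈ -7.3333)
r(a) = 1
r(L)/(-32 + 36*(-39)) = 1/(-32 + 36*(-39)) = 1/(-32 - 1404) = 1/(-1436) = 1*(-1/1436) = -1/1436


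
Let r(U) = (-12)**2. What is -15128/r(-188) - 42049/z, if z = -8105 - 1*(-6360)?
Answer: -2542913/31410 ≈ -80.959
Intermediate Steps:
z = -1745 (z = -8105 + 6360 = -1745)
r(U) = 144
-15128/r(-188) - 42049/z = -15128/144 - 42049/(-1745) = -15128*1/144 - 42049*(-1/1745) = -1891/18 + 42049/1745 = -2542913/31410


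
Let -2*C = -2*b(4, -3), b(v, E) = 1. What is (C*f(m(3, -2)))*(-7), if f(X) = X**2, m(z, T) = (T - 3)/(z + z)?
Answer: -175/36 ≈ -4.8611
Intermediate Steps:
m(z, T) = (-3 + T)/(2*z) (m(z, T) = (-3 + T)/((2*z)) = (-3 + T)*(1/(2*z)) = (-3 + T)/(2*z))
C = 1 (C = -(-1) = -1/2*(-2) = 1)
(C*f(m(3, -2)))*(-7) = (1*((1/2)*(-3 - 2)/3)**2)*(-7) = (1*((1/2)*(1/3)*(-5))**2)*(-7) = (1*(-5/6)**2)*(-7) = (1*(25/36))*(-7) = (25/36)*(-7) = -175/36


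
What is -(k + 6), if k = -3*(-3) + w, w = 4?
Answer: -19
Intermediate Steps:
k = 13 (k = -3*(-3) + 4 = 9 + 4 = 13)
-(k + 6) = -(13 + 6) = -1*19 = -19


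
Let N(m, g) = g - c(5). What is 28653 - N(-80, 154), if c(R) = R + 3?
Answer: 28507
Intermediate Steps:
c(R) = 3 + R
N(m, g) = -8 + g (N(m, g) = g - (3 + 5) = g - 1*8 = g - 8 = -8 + g)
28653 - N(-80, 154) = 28653 - (-8 + 154) = 28653 - 1*146 = 28653 - 146 = 28507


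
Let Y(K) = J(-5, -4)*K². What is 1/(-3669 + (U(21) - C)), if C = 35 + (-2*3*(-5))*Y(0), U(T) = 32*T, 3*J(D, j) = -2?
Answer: -1/3032 ≈ -0.00032982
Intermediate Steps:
J(D, j) = -⅔ (J(D, j) = (⅓)*(-2) = -⅔)
Y(K) = -2*K²/3
C = 35 (C = 35 + (-2*3*(-5))*(-⅔*0²) = 35 + (-6*(-5))*(-⅔*0) = 35 + 30*0 = 35 + 0 = 35)
1/(-3669 + (U(21) - C)) = 1/(-3669 + (32*21 - 1*35)) = 1/(-3669 + (672 - 35)) = 1/(-3669 + 637) = 1/(-3032) = -1/3032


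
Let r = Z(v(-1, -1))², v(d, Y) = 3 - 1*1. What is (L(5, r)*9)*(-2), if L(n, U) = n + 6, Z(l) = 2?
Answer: -198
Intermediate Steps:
v(d, Y) = 2 (v(d, Y) = 3 - 1 = 2)
r = 4 (r = 2² = 4)
L(n, U) = 6 + n
(L(5, r)*9)*(-2) = ((6 + 5)*9)*(-2) = (11*9)*(-2) = 99*(-2) = -198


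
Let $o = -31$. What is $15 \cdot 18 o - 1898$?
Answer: $-10268$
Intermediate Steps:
$15 \cdot 18 o - 1898 = 15 \cdot 18 \left(-31\right) - 1898 = 270 \left(-31\right) - 1898 = -8370 - 1898 = -10268$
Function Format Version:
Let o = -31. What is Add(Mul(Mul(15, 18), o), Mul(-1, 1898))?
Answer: -10268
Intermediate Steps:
Add(Mul(Mul(15, 18), o), Mul(-1, 1898)) = Add(Mul(Mul(15, 18), -31), Mul(-1, 1898)) = Add(Mul(270, -31), -1898) = Add(-8370, -1898) = -10268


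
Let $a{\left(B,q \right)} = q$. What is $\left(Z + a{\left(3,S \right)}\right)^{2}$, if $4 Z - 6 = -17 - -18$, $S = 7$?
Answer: $\frac{1225}{16} \approx 76.563$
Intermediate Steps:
$Z = \frac{7}{4}$ ($Z = \frac{3}{2} + \frac{-17 - -18}{4} = \frac{3}{2} + \frac{-17 + 18}{4} = \frac{3}{2} + \frac{1}{4} \cdot 1 = \frac{3}{2} + \frac{1}{4} = \frac{7}{4} \approx 1.75$)
$\left(Z + a{\left(3,S \right)}\right)^{2} = \left(\frac{7}{4} + 7\right)^{2} = \left(\frac{35}{4}\right)^{2} = \frac{1225}{16}$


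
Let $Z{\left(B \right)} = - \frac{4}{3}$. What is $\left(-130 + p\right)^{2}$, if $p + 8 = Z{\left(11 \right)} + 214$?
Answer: $\frac{50176}{9} \approx 5575.1$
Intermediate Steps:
$Z{\left(B \right)} = - \frac{4}{3}$ ($Z{\left(B \right)} = \left(-4\right) \frac{1}{3} = - \frac{4}{3}$)
$p = \frac{614}{3}$ ($p = -8 + \left(- \frac{4}{3} + 214\right) = -8 + \frac{638}{3} = \frac{614}{3} \approx 204.67$)
$\left(-130 + p\right)^{2} = \left(-130 + \frac{614}{3}\right)^{2} = \left(\frac{224}{3}\right)^{2} = \frac{50176}{9}$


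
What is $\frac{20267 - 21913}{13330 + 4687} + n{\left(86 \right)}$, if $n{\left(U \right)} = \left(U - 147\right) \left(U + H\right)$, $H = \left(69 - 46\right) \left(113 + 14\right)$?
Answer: $- \frac{3304805905}{18017} \approx -1.8343 \cdot 10^{5}$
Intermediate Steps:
$H = 2921$ ($H = 23 \cdot 127 = 2921$)
$n{\left(U \right)} = \left(-147 + U\right) \left(2921 + U\right)$ ($n{\left(U \right)} = \left(U - 147\right) \left(U + 2921\right) = \left(-147 + U\right) \left(2921 + U\right)$)
$\frac{20267 - 21913}{13330 + 4687} + n{\left(86 \right)} = \frac{20267 - 21913}{13330 + 4687} + \left(-429387 + 86^{2} + 2774 \cdot 86\right) = - \frac{1646}{18017} + \left(-429387 + 7396 + 238564\right) = \left(-1646\right) \frac{1}{18017} - 183427 = - \frac{1646}{18017} - 183427 = - \frac{3304805905}{18017}$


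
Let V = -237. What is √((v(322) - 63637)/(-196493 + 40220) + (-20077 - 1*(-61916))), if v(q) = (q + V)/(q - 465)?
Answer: √13737138681355023/573001 ≈ 204.55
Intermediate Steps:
v(q) = (-237 + q)/(-465 + q) (v(q) = (q - 237)/(q - 465) = (-237 + q)/(-465 + q))
√((v(322) - 63637)/(-196493 + 40220) + (-20077 - 1*(-61916))) = √(((-237 + 322)/(-465 + 322) - 63637)/(-196493 + 40220) + (-20077 - 1*(-61916))) = √((85/(-143) - 63637)/(-156273) + (-20077 + 61916)) = √((-1/143*85 - 63637)*(-1/156273) + 41839) = √((-85/143 - 63637)*(-1/156273) + 41839) = √(-9100176/143*(-1/156273) + 41839) = √(3033392/7449013 + 41839) = √(311662288299/7449013) = √13737138681355023/573001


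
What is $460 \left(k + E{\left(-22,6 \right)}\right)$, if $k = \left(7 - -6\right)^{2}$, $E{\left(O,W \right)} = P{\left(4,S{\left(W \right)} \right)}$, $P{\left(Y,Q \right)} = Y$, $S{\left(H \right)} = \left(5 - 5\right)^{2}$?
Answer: $79580$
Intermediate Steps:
$S{\left(H \right)} = 0$ ($S{\left(H \right)} = 0^{2} = 0$)
$E{\left(O,W \right)} = 4$
$k = 169$ ($k = \left(7 + 6\right)^{2} = 13^{2} = 169$)
$460 \left(k + E{\left(-22,6 \right)}\right) = 460 \left(169 + 4\right) = 460 \cdot 173 = 79580$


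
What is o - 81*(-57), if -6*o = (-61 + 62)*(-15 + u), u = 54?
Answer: 9221/2 ≈ 4610.5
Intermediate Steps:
o = -13/2 (o = -(-61 + 62)*(-15 + 54)/6 = -39/6 = -1/6*39 = -13/2 ≈ -6.5000)
o - 81*(-57) = -13/2 - 81*(-57) = -13/2 + 4617 = 9221/2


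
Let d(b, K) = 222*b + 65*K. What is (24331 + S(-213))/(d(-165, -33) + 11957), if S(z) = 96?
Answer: -24427/26818 ≈ -0.91084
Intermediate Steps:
d(b, K) = 65*K + 222*b
(24331 + S(-213))/(d(-165, -33) + 11957) = (24331 + 96)/((65*(-33) + 222*(-165)) + 11957) = 24427/((-2145 - 36630) + 11957) = 24427/(-38775 + 11957) = 24427/(-26818) = 24427*(-1/26818) = -24427/26818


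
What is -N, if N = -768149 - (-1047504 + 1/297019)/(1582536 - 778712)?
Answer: 183396031274315169/238751000656 ≈ 7.6815e+5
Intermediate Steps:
N = -183396031274315169/238751000656 (N = -768149 - (-1047504 + 1/297019)/803824 = -768149 - (-311128590575)/(297019*803824) = -768149 - 1*(-311128590575/238751000656) = -768149 + 311128590575/238751000656 = -183396031274315169/238751000656 ≈ -7.6815e+5)
-N = -1*(-183396031274315169/238751000656) = 183396031274315169/238751000656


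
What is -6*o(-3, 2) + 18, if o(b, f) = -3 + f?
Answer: 24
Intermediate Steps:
-6*o(-3, 2) + 18 = -6*(-3 + 2) + 18 = -6*(-1) + 18 = 6 + 18 = 24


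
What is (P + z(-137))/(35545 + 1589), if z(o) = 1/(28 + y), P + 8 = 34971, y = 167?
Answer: 3408893/3620565 ≈ 0.94154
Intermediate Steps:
P = 34963 (P = -8 + 34971 = 34963)
z(o) = 1/195 (z(o) = 1/(28 + 167) = 1/195)
(P + z(-137))/(35545 + 1589) = (34963 + 1/195)/(35545 + 1589) = (6817786/195)/37134 = (6817786/195)*(1/37134) = 3408893/3620565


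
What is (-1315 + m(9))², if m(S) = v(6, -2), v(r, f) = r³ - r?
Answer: 1221025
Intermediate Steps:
m(S) = 210 (m(S) = 6³ - 1*6 = 216 - 6 = 210)
(-1315 + m(9))² = (-1315 + 210)² = (-1105)² = 1221025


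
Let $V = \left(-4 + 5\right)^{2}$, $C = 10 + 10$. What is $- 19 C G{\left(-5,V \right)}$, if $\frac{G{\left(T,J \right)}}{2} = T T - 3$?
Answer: $-16720$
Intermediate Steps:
$C = 20$
$V = 1$ ($V = 1^{2} = 1$)
$G{\left(T,J \right)} = -6 + 2 T^{2}$ ($G{\left(T,J \right)} = 2 \left(T T - 3\right) = 2 \left(T^{2} - 3\right) = 2 \left(-3 + T^{2}\right) = -6 + 2 T^{2}$)
$- 19 C G{\left(-5,V \right)} = \left(-19\right) 20 \left(-6 + 2 \left(-5\right)^{2}\right) = - 380 \left(-6 + 2 \cdot 25\right) = - 380 \left(-6 + 50\right) = \left(-380\right) 44 = -16720$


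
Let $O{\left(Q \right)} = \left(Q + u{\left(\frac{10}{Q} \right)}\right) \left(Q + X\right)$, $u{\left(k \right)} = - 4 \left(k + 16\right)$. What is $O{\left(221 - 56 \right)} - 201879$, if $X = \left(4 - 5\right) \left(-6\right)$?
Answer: $- \frac{2031144}{11} \approx -1.8465 \cdot 10^{5}$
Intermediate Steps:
$X = 6$ ($X = \left(-1\right) \left(-6\right) = 6$)
$u{\left(k \right)} = -64 - 4 k$ ($u{\left(k \right)} = - 4 \left(16 + k\right) = -64 - 4 k$)
$O{\left(Q \right)} = \left(6 + Q\right) \left(-64 + Q - \frac{40}{Q}\right)$ ($O{\left(Q \right)} = \left(Q - \left(64 + 4 \frac{10}{Q}\right)\right) \left(Q + 6\right) = \left(Q - \left(64 + \frac{40}{Q}\right)\right) \left(6 + Q\right) = \left(-64 + Q - \frac{40}{Q}\right) \left(6 + Q\right) = \left(6 + Q\right) \left(-64 + Q - \frac{40}{Q}\right)$)
$O{\left(221 - 56 \right)} - 201879 = \left(-424 + \left(221 - 56\right)^{2} - \frac{240}{221 - 56} - 58 \left(221 - 56\right)\right) - 201879 = \left(-424 + 165^{2} - \frac{240}{165} - 9570\right) - 201879 = \left(-424 + 27225 - \frac{16}{11} - 9570\right) - 201879 = \frac{189525}{11} - 201879 = - \frac{2031144}{11}$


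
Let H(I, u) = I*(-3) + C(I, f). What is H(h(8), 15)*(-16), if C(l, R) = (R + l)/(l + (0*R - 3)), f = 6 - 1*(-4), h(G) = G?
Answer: 1632/5 ≈ 326.40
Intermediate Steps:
f = 10 (f = 6 + 4 = 10)
C(l, R) = (R + l)/(-3 + l) (C(l, R) = (R + l)/(l + (0 - 3)) = (R + l)/(l - 3) = (R + l)/(-3 + l))
H(I, u) = -3*I + (10 + I)/(-3 + I) (H(I, u) = I*(-3) + (10 + I)/(-3 + I) = -3*I + (10 + I)/(-3 + I))
H(h(8), 15)*(-16) = ((10 + 8 - 3*8*(-3 + 8))/(-3 + 8))*(-16) = ((10 + 8 - 3*8*5)/5)*(-16) = ((10 + 8 - 120)/5)*(-16) = ((⅕)*(-102))*(-16) = -102/5*(-16) = 1632/5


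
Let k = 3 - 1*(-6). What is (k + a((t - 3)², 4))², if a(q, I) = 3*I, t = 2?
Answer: 441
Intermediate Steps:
k = 9 (k = 3 + 6 = 9)
(k + a((t - 3)², 4))² = (9 + 3*4)² = (9 + 12)² = 21² = 441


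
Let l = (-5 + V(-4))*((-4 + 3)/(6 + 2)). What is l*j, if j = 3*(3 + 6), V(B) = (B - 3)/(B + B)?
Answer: 891/64 ≈ 13.922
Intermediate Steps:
V(B) = (-3 + B)/(2*B) (V(B) = (-3 + B)/((2*B)) = (-3 + B)*(1/(2*B)) = (-3 + B)/(2*B))
l = 33/64 (l = (-5 + (½)*(-3 - 4)/(-4))*((-4 + 3)/(6 + 2)) = (-5 + (½)*(-¼)*(-7))*(-1/8) = (-5 + 7/8)*(-1*⅛) = -33/8*(-⅛) = 33/64 ≈ 0.51563)
j = 27 (j = 3*9 = 27)
l*j = (33/64)*27 = 891/64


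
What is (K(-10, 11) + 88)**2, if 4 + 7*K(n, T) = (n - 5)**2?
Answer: 700569/49 ≈ 14297.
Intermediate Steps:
K(n, T) = -4/7 + (-5 + n)**2/7 (K(n, T) = -4/7 + (n - 5)**2/7 = -4/7 + (-5 + n)**2/7)
(K(-10, 11) + 88)**2 = ((-4/7 + (-5 - 10)**2/7) + 88)**2 = ((-4/7 + (1/7)*(-15)**2) + 88)**2 = ((-4/7 + (1/7)*225) + 88)**2 = ((-4/7 + 225/7) + 88)**2 = (221/7 + 88)**2 = (837/7)**2 = 700569/49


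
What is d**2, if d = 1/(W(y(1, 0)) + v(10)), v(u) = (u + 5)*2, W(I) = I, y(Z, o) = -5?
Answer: 1/625 ≈ 0.0016000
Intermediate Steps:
v(u) = 10 + 2*u (v(u) = (5 + u)*2 = 10 + 2*u)
d = 1/25 (d = 1/(-5 + (10 + 2*10)) = 1/(-5 + (10 + 20)) = 1/(-5 + 30) = 1/25 ≈ 0.040000)
d**2 = (1/25)**2 = 1/625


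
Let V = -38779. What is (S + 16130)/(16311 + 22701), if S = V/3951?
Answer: 63690851/154136412 ≈ 0.41321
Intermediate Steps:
S = -38779/3951 ≈ -9.8150
(S + 16130)/(16311 + 22701) = (-38779/3951 + 16130)/(16311 + 22701) = (63690851/3951)/39012 = (63690851/3951)*(1/39012) = 63690851/154136412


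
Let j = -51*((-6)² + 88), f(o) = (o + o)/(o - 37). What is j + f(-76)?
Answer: -714460/113 ≈ -6322.7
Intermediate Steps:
f(o) = 2*o/(-37 + o) (f(o) = (2*o)/(-37 + o) = 2*o/(-37 + o))
j = -6324 (j = -51*(36 + 88) = -51*124 = -6324)
j + f(-76) = -6324 + 2*(-76)/(-37 - 76) = -6324 + 2*(-76)/(-113) = -6324 + 2*(-76)*(-1/113) = -6324 + 152/113 = -714460/113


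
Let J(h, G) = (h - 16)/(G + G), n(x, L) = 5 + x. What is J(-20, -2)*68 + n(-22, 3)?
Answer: 595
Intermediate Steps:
J(h, G) = (-16 + h)/(2*G) (J(h, G) = (-16 + h)/((2*G)) = (-16 + h)*(1/(2*G)) = (-16 + h)/(2*G))
J(-20, -2)*68 + n(-22, 3) = ((½)*(-16 - 20)/(-2))*68 + (5 - 22) = ((½)*(-½)*(-36))*68 - 17 = 9*68 - 17 = 612 - 17 = 595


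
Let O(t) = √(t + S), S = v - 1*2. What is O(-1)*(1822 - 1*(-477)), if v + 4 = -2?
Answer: 6897*I ≈ 6897.0*I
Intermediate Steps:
v = -6 (v = -4 - 2 = -6)
S = -8 (S = -6 - 1*2 = -6 - 2 = -8)
O(t) = √(-8 + t) (O(t) = √(t - 8) = √(-8 + t))
O(-1)*(1822 - 1*(-477)) = √(-8 - 1)*(1822 - 1*(-477)) = √(-9)*(1822 + 477) = (3*I)*2299 = 6897*I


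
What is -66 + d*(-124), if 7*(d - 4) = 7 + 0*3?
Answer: -686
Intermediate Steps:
d = 5 (d = 4 + (7 + 0*3)/7 = 4 + (7 + 0)/7 = 4 + (⅐)*7 = 4 + 1 = 5)
-66 + d*(-124) = -66 + 5*(-124) = -66 - 620 = -686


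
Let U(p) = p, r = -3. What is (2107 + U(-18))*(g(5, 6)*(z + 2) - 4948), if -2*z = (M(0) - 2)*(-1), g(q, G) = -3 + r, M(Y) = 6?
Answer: -10386508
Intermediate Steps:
g(q, G) = -6 (g(q, G) = -3 - 3 = -6)
z = 2 (z = -(6 - 2)*(-1)/2 = -2*(-1) = -1/2*(-4) = 2)
(2107 + U(-18))*(g(5, 6)*(z + 2) - 4948) = (2107 - 18)*(-6*(2 + 2) - 4948) = 2089*(-6*4 - 4948) = 2089*(-24 - 4948) = 2089*(-4972) = -10386508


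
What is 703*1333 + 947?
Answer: 938046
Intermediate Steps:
703*1333 + 947 = 937099 + 947 = 938046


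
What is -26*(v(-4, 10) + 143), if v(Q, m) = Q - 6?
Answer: -3458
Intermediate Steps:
v(Q, m) = -6 + Q
-26*(v(-4, 10) + 143) = -26*((-6 - 4) + 143) = -26*(-10 + 143) = -26*133 = -3458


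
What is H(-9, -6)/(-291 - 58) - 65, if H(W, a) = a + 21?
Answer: -22700/349 ≈ -65.043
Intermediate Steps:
H(W, a) = 21 + a
H(-9, -6)/(-291 - 58) - 65 = (21 - 6)/(-291 - 58) - 65 = 15/(-349) - 65 = 15*(-1/349) - 65 = -15/349 - 65 = -22700/349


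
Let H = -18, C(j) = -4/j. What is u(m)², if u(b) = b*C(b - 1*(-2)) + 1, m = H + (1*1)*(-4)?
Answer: 289/25 ≈ 11.560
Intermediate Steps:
m = -22 (m = -18 + (1*1)*(-4) = -18 + 1*(-4) = -18 - 4 = -22)
u(b) = 1 - 4*b/(2 + b) (u(b) = b*(-4/(b - 1*(-2))) + 1 = b*(-4/(b + 2)) + 1 = b*(-4/(2 + b)) + 1 = -4*b/(2 + b) + 1 = 1 - 4*b/(2 + b))
u(m)² = ((2 - 3*(-22))/(2 - 22))² = ((2 + 66)/(-20))² = (-1/20*68)² = (-17/5)² = 289/25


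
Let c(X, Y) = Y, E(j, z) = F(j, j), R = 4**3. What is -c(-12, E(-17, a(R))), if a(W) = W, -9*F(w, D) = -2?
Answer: -2/9 ≈ -0.22222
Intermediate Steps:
F(w, D) = 2/9 (F(w, D) = -1/9*(-2) = 2/9)
R = 64
E(j, z) = 2/9
-c(-12, E(-17, a(R))) = -1*2/9 = -2/9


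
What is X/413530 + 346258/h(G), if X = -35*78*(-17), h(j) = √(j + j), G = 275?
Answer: 357/3181 + 15739*√22/5 ≈ 14765.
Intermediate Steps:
h(j) = √2*√j (h(j) = √(2*j) = √2*√j)
X = 46410 (X = -2730*(-17) = 46410)
X/413530 + 346258/h(G) = 46410/413530 + 346258/((√2*√275)) = 46410*(1/413530) + 346258/((√2*(5*√11))) = 357/3181 + 346258/((5*√22)) = 357/3181 + 346258*(√22/110) = 357/3181 + 15739*√22/5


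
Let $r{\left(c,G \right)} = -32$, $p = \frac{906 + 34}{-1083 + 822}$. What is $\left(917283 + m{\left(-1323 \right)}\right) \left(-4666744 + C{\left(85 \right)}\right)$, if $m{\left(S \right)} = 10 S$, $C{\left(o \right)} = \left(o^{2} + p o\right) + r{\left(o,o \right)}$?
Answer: $- \frac{366509930182561}{87} \approx -4.2128 \cdot 10^{12}$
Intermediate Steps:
$p = - \frac{940}{261}$ ($p = \frac{940}{-261} = 940 \left(- \frac{1}{261}\right) = - \frac{940}{261} \approx -3.6015$)
$C{\left(o \right)} = -32 + o^{2} - \frac{940 o}{261}$ ($C{\left(o \right)} = \left(o^{2} - \frac{940 o}{261}\right) - 32 = -32 + o^{2} - \frac{940 o}{261}$)
$\left(917283 + m{\left(-1323 \right)}\right) \left(-4666744 + C{\left(85 \right)}\right) = \left(917283 + 10 \left(-1323\right)\right) \left(-4666744 - \left(\frac{88252}{261} - 7225\right)\right) = \left(917283 - 13230\right) \left(-4666744 - - \frac{1797473}{261}\right) = 904053 \left(-4666744 + \frac{1797473}{261}\right) = 904053 \left(- \frac{1216222711}{261}\right) = - \frac{366509930182561}{87}$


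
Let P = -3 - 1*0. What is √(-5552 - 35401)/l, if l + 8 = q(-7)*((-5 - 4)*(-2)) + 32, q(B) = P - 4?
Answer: -I*√40953/102 ≈ -1.984*I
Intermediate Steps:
P = -3 (P = -3 + 0 = -3)
q(B) = -7 (q(B) = -3 - 4 = -7)
l = -102 (l = -8 + (-7*(-5 - 4)*(-2) + 32) = -8 + (-(-63)*(-2) + 32) = -8 + (-7*18 + 32) = -8 + (-126 + 32) = -8 - 94 = -102)
√(-5552 - 35401)/l = √(-5552 - 35401)/(-102) = √(-40953)*(-1/102) = (I*√40953)*(-1/102) = -I*√40953/102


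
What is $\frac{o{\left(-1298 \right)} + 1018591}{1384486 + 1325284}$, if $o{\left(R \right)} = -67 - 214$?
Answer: $\frac{101831}{270977} \approx 0.37579$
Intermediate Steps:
$o{\left(R \right)} = -281$ ($o{\left(R \right)} = -67 - 214 = -281$)
$\frac{o{\left(-1298 \right)} + 1018591}{1384486 + 1325284} = \frac{-281 + 1018591}{1384486 + 1325284} = \frac{1018310}{2709770} = 1018310 \cdot \frac{1}{2709770} = \frac{101831}{270977}$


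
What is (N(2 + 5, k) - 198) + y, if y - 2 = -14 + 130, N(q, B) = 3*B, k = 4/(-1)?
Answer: -92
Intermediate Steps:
k = -4 (k = 4*(-1) = -4)
y = 118 (y = 2 + (-14 + 130) = 2 + 116 = 118)
(N(2 + 5, k) - 198) + y = (3*(-4) - 198) + 118 = (-12 - 198) + 118 = -210 + 118 = -92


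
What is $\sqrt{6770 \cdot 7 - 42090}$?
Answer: $10 \sqrt{53} \approx 72.801$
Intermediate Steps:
$\sqrt{6770 \cdot 7 - 42090} = \sqrt{47390 - 42090} = \sqrt{5300} = 10 \sqrt{53}$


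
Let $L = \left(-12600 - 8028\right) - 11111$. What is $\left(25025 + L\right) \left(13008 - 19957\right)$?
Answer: $46655586$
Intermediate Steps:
$L = -31739$ ($L = -20628 - 11111 = -31739$)
$\left(25025 + L\right) \left(13008 - 19957\right) = \left(25025 - 31739\right) \left(13008 - 19957\right) = \left(-6714\right) \left(-6949\right) = 46655586$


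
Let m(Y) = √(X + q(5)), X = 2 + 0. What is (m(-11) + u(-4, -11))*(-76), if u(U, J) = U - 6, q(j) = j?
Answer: 760 - 76*√7 ≈ 558.92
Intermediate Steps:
X = 2
m(Y) = √7 (m(Y) = √(2 + 5) = √7)
u(U, J) = -6 + U
(m(-11) + u(-4, -11))*(-76) = (√7 + (-6 - 4))*(-76) = (√7 - 10)*(-76) = (-10 + √7)*(-76) = 760 - 76*√7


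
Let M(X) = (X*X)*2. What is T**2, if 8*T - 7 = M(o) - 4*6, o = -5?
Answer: 1089/64 ≈ 17.016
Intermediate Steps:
M(X) = 2*X**2 (M(X) = X**2*2 = 2*X**2)
T = 33/8 (T = 7/8 + (2*(-5)**2 - 4*6)/8 = 7/8 + (2*25 - 24)/8 = 7/8 + (50 - 24)/8 = 7/8 + (1/8)*26 = 7/8 + 13/4 = 33/8 ≈ 4.1250)
T**2 = (33/8)**2 = 1089/64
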